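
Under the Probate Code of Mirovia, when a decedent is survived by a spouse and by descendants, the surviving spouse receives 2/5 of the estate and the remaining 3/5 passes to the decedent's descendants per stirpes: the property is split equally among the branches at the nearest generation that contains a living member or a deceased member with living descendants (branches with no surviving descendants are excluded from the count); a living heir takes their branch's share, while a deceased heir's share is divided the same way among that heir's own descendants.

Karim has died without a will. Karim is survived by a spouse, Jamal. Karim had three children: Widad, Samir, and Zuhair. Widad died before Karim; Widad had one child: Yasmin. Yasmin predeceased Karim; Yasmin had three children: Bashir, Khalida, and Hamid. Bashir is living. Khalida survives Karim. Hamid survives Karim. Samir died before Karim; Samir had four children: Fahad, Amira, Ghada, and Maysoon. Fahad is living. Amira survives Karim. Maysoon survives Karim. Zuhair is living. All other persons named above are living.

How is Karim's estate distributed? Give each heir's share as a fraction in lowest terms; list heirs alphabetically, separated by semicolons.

Jamal, as surviving spouse, takes 2/5.
The remaining 3/5 passes to Karim's descendants per stirpes.
The 3/5 is divided into 3 equal shares of 1/5 among Widad, Samir, Zuhair.
Widad predeceased; the 1/5 allotted to Widad's branch passes to Widad's issue by representation.
Yasmin's line is the sole branch at this level, so the full 1/5 passes to Yasmin's issue by representation.
The 1/5 is divided into 3 equal shares of 1/15 among Bashir, Khalida, Hamid.
Bashir is living and takes 1/15.
Khalida is living and takes 1/15.
Hamid is living and takes 1/15.
Samir predeceased; the 1/5 allotted to Samir's branch passes to Samir's issue by representation.
The 1/5 is divided into 4 equal shares of 1/20 among Fahad, Amira, Ghada, Maysoon.
Fahad is living and takes 1/20.
Amira is living and takes 1/20.
Ghada is living and takes 1/20.
Maysoon is living and takes 1/20.
Zuhair is living and takes 1/5.

Amira 1/20; Bashir 1/15; Fahad 1/20; Ghada 1/20; Hamid 1/15; Jamal 2/5; Khalida 1/15; Maysoon 1/20; Zuhair 1/5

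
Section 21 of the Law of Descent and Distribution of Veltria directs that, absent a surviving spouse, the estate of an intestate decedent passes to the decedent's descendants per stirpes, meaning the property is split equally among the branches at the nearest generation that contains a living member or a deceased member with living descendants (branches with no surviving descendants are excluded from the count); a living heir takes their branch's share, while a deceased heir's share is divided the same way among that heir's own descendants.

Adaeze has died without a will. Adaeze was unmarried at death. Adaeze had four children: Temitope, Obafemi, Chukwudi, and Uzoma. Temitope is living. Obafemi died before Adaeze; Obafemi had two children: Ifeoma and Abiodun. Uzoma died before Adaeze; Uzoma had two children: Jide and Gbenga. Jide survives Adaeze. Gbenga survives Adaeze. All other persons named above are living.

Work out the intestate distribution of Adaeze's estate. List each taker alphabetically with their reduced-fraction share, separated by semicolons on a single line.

Abiodun 1/8; Chukwudi 1/4; Gbenga 1/8; Ifeoma 1/8; Jide 1/8; Temitope 1/4

There is no surviving spouse, so the entire estate passes to Adaeze's descendants per stirpes.
The estate is divided into 4 equal shares of 1/4 among Temitope, Obafemi, Chukwudi, Uzoma.
Temitope is living and takes 1/4.
Obafemi predeceased; the 1/4 allotted to Obafemi's branch passes to Obafemi's issue by representation.
The 1/4 is divided into 2 equal shares of 1/8 among Ifeoma, Abiodun.
Ifeoma is living and takes 1/8.
Abiodun is living and takes 1/8.
Chukwudi is living and takes 1/4.
Uzoma predeceased; the 1/4 allotted to Uzoma's branch passes to Uzoma's issue by representation.
The 1/4 is divided into 2 equal shares of 1/8 among Jide, Gbenga.
Jide is living and takes 1/8.
Gbenga is living and takes 1/8.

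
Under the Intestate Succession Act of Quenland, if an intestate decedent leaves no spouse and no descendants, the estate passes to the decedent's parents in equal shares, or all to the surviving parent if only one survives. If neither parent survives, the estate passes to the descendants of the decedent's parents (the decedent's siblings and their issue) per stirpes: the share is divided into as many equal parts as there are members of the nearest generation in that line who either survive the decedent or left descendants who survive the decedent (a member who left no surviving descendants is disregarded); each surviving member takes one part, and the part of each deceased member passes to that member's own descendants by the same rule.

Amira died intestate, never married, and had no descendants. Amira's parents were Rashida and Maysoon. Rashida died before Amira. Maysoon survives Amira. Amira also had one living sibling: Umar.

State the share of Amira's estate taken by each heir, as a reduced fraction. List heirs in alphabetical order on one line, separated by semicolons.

Only one parent, Maysoon, survives, so Maysoon takes the entire estate. The siblings take nothing because a surviving parent has priority.

Maysoon 1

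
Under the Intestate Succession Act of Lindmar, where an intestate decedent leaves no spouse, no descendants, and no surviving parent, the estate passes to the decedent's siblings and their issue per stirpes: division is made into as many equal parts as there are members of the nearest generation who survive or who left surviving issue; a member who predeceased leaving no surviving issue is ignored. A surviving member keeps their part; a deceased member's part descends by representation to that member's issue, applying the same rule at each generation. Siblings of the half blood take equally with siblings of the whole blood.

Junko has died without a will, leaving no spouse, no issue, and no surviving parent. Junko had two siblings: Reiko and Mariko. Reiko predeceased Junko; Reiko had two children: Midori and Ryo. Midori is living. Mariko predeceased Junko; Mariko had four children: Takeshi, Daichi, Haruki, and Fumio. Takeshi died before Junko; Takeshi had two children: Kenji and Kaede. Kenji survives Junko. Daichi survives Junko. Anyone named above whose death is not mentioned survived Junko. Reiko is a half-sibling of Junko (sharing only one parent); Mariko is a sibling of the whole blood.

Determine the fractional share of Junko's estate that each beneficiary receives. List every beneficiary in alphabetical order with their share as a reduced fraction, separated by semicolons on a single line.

No spouse, descendants, or parent survives, so the estate passes to Junko's siblings per stirpes.
Half-blood and whole-blood siblings take equally under the stated rule.
The estate is divided into 2 equal shares of 1/2 among Reiko, Mariko.
Reiko predeceased; the 1/2 allotted to Reiko's branch passes to Reiko's issue by representation.
The 1/2 is divided into 2 equal shares of 1/4 among Midori, Ryo.
Midori is living and takes 1/4.
Ryo is living and takes 1/4.
Mariko predeceased; the 1/2 allotted to Mariko's branch passes to Mariko's issue by representation.
The 1/2 is divided into 4 equal shares of 1/8 among Takeshi, Daichi, Haruki, Fumio.
Takeshi predeceased; the 1/8 allotted to Takeshi's branch passes to Takeshi's issue by representation.
The 1/8 is divided into 2 equal shares of 1/16 among Kenji, Kaede.
Kenji is living and takes 1/16.
Kaede is living and takes 1/16.
Daichi is living and takes 1/8.
Haruki is living and takes 1/8.
Fumio is living and takes 1/8.

Daichi 1/8; Fumio 1/8; Haruki 1/8; Kaede 1/16; Kenji 1/16; Midori 1/4; Ryo 1/4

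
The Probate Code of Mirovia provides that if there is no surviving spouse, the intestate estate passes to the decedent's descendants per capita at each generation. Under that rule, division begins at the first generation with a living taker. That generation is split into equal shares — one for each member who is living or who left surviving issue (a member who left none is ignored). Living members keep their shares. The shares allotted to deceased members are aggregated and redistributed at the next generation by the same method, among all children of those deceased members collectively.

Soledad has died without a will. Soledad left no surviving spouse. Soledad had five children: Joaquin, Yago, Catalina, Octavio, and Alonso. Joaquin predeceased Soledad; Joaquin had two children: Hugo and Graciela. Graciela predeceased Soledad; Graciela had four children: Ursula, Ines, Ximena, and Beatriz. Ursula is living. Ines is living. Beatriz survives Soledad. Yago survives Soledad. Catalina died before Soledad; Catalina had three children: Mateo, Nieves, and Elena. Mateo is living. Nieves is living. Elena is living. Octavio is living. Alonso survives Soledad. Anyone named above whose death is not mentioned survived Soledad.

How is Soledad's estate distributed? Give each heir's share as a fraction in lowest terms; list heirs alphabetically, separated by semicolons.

Alonso 1/5; Beatriz 1/50; Elena 2/25; Hugo 2/25; Ines 1/50; Mateo 2/25; Nieves 2/25; Octavio 1/5; Ursula 1/50; Ximena 1/50; Yago 1/5

There is no surviving spouse, so the entire estate passes to Soledad's descendants per capita at each generation.
At generation 1 (Joaquin, Yago, Catalina, Octavio, Alonso) there are 5 shares of (1)/5 = 1/5 each.
Living: Yago, Octavio, and Alonso — each takes 1/5.
Deceased: Joaquin and Catalina. Their combined 2/5 is pooled and carried to generation 2.
At generation 2 (Hugo, Graciela, Mateo, Nieves, Elena) there are 5 shares of (2/5)/5 = 2/25 each.
Living: Hugo, Mateo, Nieves, and Elena — each takes 2/25.
Deceased: Graciela. That 2/25 share is carried to generation 3.
At generation 3 (Ursula, Ines, Ximena, Beatriz) there are 4 shares of (2/25)/4 = 1/50 each.
Living: Ursula, Ines, Ximena, and Beatriz — each takes 1/50.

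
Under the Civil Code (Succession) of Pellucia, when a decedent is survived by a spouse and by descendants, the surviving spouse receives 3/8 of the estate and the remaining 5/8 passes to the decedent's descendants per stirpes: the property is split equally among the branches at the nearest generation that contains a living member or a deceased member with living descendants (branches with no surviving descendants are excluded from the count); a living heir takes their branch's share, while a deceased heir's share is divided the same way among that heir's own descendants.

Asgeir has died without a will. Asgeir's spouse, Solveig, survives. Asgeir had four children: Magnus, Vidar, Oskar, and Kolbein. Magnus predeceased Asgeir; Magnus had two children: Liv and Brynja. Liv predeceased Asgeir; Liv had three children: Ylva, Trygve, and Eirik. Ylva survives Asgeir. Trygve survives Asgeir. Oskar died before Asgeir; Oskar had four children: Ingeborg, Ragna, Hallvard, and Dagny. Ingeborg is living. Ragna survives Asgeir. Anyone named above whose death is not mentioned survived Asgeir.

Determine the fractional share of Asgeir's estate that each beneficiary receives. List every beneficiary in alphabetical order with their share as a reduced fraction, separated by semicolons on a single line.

Solveig, as surviving spouse, takes 3/8.
The remaining 5/8 passes to Asgeir's descendants per stirpes.
The 5/8 is divided into 4 equal shares of 5/32 among Magnus, Vidar, Oskar, Kolbein.
Magnus predeceased; the 5/32 allotted to Magnus's branch passes to Magnus's issue by representation.
The 5/32 is divided into 2 equal shares of 5/64 among Liv, Brynja.
Liv predeceased; the 5/64 allotted to Liv's branch passes to Liv's issue by representation.
The 5/64 is divided into 3 equal shares of 5/192 among Ylva, Trygve, Eirik.
Ylva is living and takes 5/192.
Trygve is living and takes 5/192.
Eirik is living and takes 5/192.
Brynja is living and takes 5/64.
Vidar is living and takes 5/32.
Oskar predeceased; the 5/32 allotted to Oskar's branch passes to Oskar's issue by representation.
The 5/32 is divided into 4 equal shares of 5/128 among Ingeborg, Ragna, Hallvard, Dagny.
Ingeborg is living and takes 5/128.
Ragna is living and takes 5/128.
Hallvard is living and takes 5/128.
Dagny is living and takes 5/128.
Kolbein is living and takes 5/32.

Brynja 5/64; Dagny 5/128; Eirik 5/192; Hallvard 5/128; Ingeborg 5/128; Kolbein 5/32; Ragna 5/128; Solveig 3/8; Trygve 5/192; Vidar 5/32; Ylva 5/192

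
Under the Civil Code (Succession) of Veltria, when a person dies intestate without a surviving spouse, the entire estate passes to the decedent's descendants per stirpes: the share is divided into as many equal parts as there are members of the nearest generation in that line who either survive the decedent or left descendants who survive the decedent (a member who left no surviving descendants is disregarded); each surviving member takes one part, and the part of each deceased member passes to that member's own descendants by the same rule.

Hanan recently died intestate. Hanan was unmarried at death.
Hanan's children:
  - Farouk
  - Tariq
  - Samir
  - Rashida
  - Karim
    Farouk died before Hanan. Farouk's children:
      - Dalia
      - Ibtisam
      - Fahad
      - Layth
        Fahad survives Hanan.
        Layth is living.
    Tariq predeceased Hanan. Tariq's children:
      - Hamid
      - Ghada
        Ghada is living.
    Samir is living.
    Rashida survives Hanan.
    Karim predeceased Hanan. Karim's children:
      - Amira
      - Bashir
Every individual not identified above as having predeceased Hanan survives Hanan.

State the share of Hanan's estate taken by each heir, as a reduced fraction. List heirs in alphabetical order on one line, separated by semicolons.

Amira 1/10; Bashir 1/10; Dalia 1/20; Fahad 1/20; Ghada 1/10; Hamid 1/10; Ibtisam 1/20; Layth 1/20; Rashida 1/5; Samir 1/5

There is no surviving spouse, so the entire estate passes to Hanan's descendants per stirpes.
The estate is divided into 5 equal shares of 1/5 among Farouk, Tariq, Samir, Rashida, Karim.
Farouk predeceased; the 1/5 allotted to Farouk's branch passes to Farouk's issue by representation.
The 1/5 is divided into 4 equal shares of 1/20 among Dalia, Ibtisam, Fahad, Layth.
Dalia is living and takes 1/20.
Ibtisam is living and takes 1/20.
Fahad is living and takes 1/20.
Layth is living and takes 1/20.
Tariq predeceased; the 1/5 allotted to Tariq's branch passes to Tariq's issue by representation.
The 1/5 is divided into 2 equal shares of 1/10 among Hamid, Ghada.
Hamid is living and takes 1/10.
Ghada is living and takes 1/10.
Samir is living and takes 1/5.
Rashida is living and takes 1/5.
Karim predeceased; the 1/5 allotted to Karim's branch passes to Karim's issue by representation.
The 1/5 is divided into 2 equal shares of 1/10 among Amira, Bashir.
Amira is living and takes 1/10.
Bashir is living and takes 1/10.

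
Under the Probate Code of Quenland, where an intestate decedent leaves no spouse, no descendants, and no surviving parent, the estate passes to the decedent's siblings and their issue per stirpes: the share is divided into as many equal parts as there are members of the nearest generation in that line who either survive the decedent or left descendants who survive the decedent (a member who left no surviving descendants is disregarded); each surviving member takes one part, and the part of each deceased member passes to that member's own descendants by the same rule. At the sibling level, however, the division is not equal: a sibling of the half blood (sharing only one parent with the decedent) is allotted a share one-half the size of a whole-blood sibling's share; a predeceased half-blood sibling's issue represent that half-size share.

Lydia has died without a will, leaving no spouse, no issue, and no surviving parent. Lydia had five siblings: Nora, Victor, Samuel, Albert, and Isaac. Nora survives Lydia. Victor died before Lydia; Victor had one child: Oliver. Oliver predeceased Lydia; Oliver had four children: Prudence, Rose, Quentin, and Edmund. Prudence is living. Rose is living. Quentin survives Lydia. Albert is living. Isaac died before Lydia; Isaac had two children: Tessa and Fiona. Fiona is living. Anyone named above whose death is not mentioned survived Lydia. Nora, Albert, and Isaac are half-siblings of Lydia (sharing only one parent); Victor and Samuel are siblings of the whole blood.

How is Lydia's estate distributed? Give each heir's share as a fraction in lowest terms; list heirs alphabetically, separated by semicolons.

No spouse, descendants, or parent survives, so the estate passes to Lydia's siblings per stirpes.
Half-blood siblings count for one-half the weight of whole-blood siblings at the initial division.
Dividing 1 in proportion to weights (total weight 7/2): Nora (weight 1/2) → 1/7; Victor (weight 1) → 2/7; Samuel (weight 1) → 2/7; Albert (weight 1/2) → 1/7; Isaac (weight 1/2) → 1/7.
Nora is living and takes 1/7.
Victor predeceased; the 2/7 allotted to Victor's branch passes to Victor's issue by representation.
Oliver's line is the sole branch at this level, so the full 2/7 passes to Oliver's issue by representation.
The 2/7 is divided into 4 equal shares of 1/14 among Prudence, Rose, Quentin, Edmund.
Prudence is living and takes 1/14.
Rose is living and takes 1/14.
Quentin is living and takes 1/14.
Edmund is living and takes 1/14.
Samuel is living and takes 2/7.
Albert is living and takes 1/7.
Isaac predeceased; the 1/7 allotted to Isaac's branch passes to Isaac's issue by representation.
The 1/7 is divided into 2 equal shares of 1/14 among Tessa, Fiona.
Tessa is living and takes 1/14.
Fiona is living and takes 1/14.

Albert 1/7; Edmund 1/14; Fiona 1/14; Nora 1/7; Prudence 1/14; Quentin 1/14; Rose 1/14; Samuel 2/7; Tessa 1/14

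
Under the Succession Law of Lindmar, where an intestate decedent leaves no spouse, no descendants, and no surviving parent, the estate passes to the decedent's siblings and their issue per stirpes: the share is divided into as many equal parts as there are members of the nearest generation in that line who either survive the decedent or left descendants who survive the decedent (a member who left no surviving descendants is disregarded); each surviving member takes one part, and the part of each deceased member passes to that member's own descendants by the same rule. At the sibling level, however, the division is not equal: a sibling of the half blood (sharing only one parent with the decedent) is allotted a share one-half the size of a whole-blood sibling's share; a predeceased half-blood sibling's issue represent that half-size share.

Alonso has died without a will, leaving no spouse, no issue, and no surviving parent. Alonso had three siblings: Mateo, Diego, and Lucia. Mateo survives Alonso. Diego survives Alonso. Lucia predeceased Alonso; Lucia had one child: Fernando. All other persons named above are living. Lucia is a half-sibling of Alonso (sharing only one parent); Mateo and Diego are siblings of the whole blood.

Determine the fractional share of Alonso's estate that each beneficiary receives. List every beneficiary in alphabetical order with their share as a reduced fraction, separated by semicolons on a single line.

Diego 2/5; Fernando 1/5; Mateo 2/5

No spouse, descendants, or parent survives, so the estate passes to Alonso's siblings per stirpes.
Half-blood siblings count for one-half the weight of whole-blood siblings at the initial division.
Dividing 1 in proportion to weights (total weight 5/2): Mateo (weight 1) → 2/5; Diego (weight 1) → 2/5; Lucia (weight 1/2) → 1/5.
Mateo is living and takes 2/5.
Diego is living and takes 2/5.
Lucia predeceased; the 1/5 allotted to Lucia's branch passes to Lucia's issue by representation.
Fernando is the sole taker at this level and receives the full 1/5.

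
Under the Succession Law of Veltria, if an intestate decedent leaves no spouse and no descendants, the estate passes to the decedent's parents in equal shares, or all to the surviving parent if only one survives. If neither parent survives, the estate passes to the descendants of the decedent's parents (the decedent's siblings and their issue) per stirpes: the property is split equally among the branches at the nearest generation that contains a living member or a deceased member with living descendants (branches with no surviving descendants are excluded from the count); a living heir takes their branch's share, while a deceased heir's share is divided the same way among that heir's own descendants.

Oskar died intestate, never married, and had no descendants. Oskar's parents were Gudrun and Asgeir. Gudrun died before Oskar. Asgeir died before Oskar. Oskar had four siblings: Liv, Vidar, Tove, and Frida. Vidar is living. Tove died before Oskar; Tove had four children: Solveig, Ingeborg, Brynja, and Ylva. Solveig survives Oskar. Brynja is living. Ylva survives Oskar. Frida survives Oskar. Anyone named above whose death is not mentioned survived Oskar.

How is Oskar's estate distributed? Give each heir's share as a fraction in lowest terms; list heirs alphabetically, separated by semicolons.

Brynja 1/16; Frida 1/4; Ingeborg 1/16; Liv 1/4; Solveig 1/16; Vidar 1/4; Ylva 1/16

Neither parent survives and there are no descendants, so the estate passes to Oskar's siblings and their issue per stirpes.
The estate is divided into 4 equal shares of 1/4 among Liv, Vidar, Tove, Frida.
Liv is living and takes 1/4.
Vidar is living and takes 1/4.
Tove predeceased; the 1/4 allotted to Tove's branch passes to Tove's issue by representation.
The 1/4 is divided into 4 equal shares of 1/16 among Solveig, Ingeborg, Brynja, Ylva.
Solveig is living and takes 1/16.
Ingeborg is living and takes 1/16.
Brynja is living and takes 1/16.
Ylva is living and takes 1/16.
Frida is living and takes 1/4.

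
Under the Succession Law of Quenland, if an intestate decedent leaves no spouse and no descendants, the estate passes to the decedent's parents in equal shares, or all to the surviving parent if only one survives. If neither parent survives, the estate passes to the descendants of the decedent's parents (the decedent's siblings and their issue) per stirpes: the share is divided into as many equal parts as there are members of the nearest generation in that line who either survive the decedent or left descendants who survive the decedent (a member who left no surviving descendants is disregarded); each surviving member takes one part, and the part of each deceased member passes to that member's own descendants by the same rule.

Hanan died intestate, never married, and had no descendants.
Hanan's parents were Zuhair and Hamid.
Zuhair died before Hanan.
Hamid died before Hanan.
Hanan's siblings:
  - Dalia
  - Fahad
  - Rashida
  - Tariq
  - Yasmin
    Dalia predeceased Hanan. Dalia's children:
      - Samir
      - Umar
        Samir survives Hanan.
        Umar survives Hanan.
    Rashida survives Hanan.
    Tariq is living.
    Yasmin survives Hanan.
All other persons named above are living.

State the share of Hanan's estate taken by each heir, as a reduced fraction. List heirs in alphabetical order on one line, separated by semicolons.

Fahad 1/5; Rashida 1/5; Samir 1/10; Tariq 1/5; Umar 1/10; Yasmin 1/5

Neither parent survives and there are no descendants, so the estate passes to Hanan's siblings and their issue per stirpes.
The estate is divided into 5 equal shares of 1/5 among Dalia, Fahad, Rashida, Tariq, Yasmin.
Dalia predeceased; the 1/5 allotted to Dalia's branch passes to Dalia's issue by representation.
The 1/5 is divided into 2 equal shares of 1/10 among Samir, Umar.
Samir is living and takes 1/10.
Umar is living and takes 1/10.
Fahad is living and takes 1/5.
Rashida is living and takes 1/5.
Tariq is living and takes 1/5.
Yasmin is living and takes 1/5.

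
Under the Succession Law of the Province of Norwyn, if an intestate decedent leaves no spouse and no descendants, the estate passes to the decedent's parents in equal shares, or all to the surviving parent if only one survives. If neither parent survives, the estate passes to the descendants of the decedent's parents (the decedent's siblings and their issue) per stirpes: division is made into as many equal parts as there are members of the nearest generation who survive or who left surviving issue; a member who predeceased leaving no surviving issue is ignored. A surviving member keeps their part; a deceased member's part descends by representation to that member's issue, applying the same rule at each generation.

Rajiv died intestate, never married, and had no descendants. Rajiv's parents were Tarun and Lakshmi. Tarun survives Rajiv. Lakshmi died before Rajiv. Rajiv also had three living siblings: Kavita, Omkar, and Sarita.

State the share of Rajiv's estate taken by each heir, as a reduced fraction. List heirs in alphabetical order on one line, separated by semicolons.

Tarun 1

Only one parent, Tarun, survives, so Tarun takes the entire estate. The siblings take nothing because a surviving parent has priority.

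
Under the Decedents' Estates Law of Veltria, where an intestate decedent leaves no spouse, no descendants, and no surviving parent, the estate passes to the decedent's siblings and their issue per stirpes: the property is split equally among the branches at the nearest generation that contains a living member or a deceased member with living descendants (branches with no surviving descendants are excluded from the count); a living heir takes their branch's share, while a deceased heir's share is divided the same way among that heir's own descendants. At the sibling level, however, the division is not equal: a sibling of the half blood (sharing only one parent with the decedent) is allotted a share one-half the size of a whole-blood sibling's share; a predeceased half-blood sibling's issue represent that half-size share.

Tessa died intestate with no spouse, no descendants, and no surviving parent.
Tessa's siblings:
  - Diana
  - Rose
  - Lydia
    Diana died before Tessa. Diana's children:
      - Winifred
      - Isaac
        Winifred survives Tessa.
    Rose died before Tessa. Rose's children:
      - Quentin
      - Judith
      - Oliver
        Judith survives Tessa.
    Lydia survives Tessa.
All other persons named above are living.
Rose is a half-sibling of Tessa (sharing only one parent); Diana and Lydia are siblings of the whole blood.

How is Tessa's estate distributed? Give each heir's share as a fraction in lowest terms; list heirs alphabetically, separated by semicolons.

No spouse, descendants, or parent survives, so the estate passes to Tessa's siblings per stirpes.
Half-blood siblings count for one-half the weight of whole-blood siblings at the initial division.
Dividing 1 in proportion to weights (total weight 5/2): Diana (weight 1) → 2/5; Rose (weight 1/2) → 1/5; Lydia (weight 1) → 2/5.
Diana predeceased; the 2/5 allotted to Diana's branch passes to Diana's issue by representation.
The 2/5 is divided into 2 equal shares of 1/5 among Winifred, Isaac.
Winifred is living and takes 1/5.
Isaac is living and takes 1/5.
Rose predeceased; the 1/5 allotted to Rose's branch passes to Rose's issue by representation.
The 1/5 is divided into 3 equal shares of 1/15 among Quentin, Judith, Oliver.
Quentin is living and takes 1/15.
Judith is living and takes 1/15.
Oliver is living and takes 1/15.
Lydia is living and takes 2/5.

Isaac 1/5; Judith 1/15; Lydia 2/5; Oliver 1/15; Quentin 1/15; Winifred 1/5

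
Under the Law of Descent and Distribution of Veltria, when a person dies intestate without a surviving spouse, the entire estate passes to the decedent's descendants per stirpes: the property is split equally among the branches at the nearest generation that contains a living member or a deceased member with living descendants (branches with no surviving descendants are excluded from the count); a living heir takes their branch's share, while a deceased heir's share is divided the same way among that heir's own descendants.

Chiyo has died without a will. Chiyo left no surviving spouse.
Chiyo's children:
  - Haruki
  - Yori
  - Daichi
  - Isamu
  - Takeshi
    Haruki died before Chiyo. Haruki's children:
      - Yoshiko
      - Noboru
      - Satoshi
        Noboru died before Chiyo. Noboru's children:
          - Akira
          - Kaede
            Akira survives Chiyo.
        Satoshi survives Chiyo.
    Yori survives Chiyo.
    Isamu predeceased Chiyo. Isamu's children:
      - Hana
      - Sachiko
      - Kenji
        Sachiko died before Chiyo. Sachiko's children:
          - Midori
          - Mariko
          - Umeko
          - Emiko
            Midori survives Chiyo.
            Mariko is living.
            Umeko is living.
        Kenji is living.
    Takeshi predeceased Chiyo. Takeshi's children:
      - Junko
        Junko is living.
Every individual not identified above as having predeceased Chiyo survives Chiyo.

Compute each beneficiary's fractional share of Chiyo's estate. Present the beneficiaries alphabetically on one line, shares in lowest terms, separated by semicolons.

There is no surviving spouse, so the entire estate passes to Chiyo's descendants per stirpes.
The estate is divided into 5 equal shares of 1/5 among Haruki, Yori, Daichi, Isamu, Takeshi.
Haruki predeceased; the 1/5 allotted to Haruki's branch passes to Haruki's issue by representation.
The 1/5 is divided into 3 equal shares of 1/15 among Yoshiko, Noboru, Satoshi.
Yoshiko is living and takes 1/15.
Noboru predeceased; the 1/15 allotted to Noboru's branch passes to Noboru's issue by representation.
The 1/15 is divided into 2 equal shares of 1/30 among Akira, Kaede.
Akira is living and takes 1/30.
Kaede is living and takes 1/30.
Satoshi is living and takes 1/15.
Yori is living and takes 1/5.
Daichi is living and takes 1/5.
Isamu predeceased; the 1/5 allotted to Isamu's branch passes to Isamu's issue by representation.
The 1/5 is divided into 3 equal shares of 1/15 among Hana, Sachiko, Kenji.
Hana is living and takes 1/15.
Sachiko predeceased; the 1/15 allotted to Sachiko's branch passes to Sachiko's issue by representation.
The 1/15 is divided into 4 equal shares of 1/60 among Midori, Mariko, Umeko, Emiko.
Midori is living and takes 1/60.
Mariko is living and takes 1/60.
Umeko is living and takes 1/60.
Emiko is living and takes 1/60.
Kenji is living and takes 1/15.
Takeshi predeceased; the 1/5 allotted to Takeshi's branch passes to Takeshi's issue by representation.
Junko is the sole taker at this level and receives the full 1/5.

Akira 1/30; Daichi 1/5; Emiko 1/60; Hana 1/15; Junko 1/5; Kaede 1/30; Kenji 1/15; Mariko 1/60; Midori 1/60; Satoshi 1/15; Umeko 1/60; Yori 1/5; Yoshiko 1/15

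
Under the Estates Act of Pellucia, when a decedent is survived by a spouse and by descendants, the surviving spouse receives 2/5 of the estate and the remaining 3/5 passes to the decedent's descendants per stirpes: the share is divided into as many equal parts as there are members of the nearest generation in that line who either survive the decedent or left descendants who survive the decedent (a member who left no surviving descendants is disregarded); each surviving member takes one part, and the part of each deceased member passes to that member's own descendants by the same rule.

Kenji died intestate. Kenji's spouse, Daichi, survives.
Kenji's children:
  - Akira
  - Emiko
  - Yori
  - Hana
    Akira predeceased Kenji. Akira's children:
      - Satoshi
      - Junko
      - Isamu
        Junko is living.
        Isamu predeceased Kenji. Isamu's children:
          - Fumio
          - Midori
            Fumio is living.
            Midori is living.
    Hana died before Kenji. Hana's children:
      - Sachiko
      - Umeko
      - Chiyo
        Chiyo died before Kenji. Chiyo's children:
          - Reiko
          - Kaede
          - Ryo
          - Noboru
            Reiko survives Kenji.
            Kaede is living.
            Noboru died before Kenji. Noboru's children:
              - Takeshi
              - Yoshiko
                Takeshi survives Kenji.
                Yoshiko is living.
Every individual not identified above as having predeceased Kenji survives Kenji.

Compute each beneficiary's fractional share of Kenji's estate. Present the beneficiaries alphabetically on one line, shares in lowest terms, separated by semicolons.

Daichi 2/5; Emiko 3/20; Fumio 1/40; Junko 1/20; Kaede 1/80; Midori 1/40; Reiko 1/80; Ryo 1/80; Sachiko 1/20; Satoshi 1/20; Takeshi 1/160; Umeko 1/20; Yori 3/20; Yoshiko 1/160

Daichi, as surviving spouse, takes 2/5.
The remaining 3/5 passes to Kenji's descendants per stirpes.
The 3/5 is divided into 4 equal shares of 3/20 among Akira, Emiko, Yori, Hana.
Akira predeceased; the 3/20 allotted to Akira's branch passes to Akira's issue by representation.
The 3/20 is divided into 3 equal shares of 1/20 among Satoshi, Junko, Isamu.
Satoshi is living and takes 1/20.
Junko is living and takes 1/20.
Isamu predeceased; the 1/20 allotted to Isamu's branch passes to Isamu's issue by representation.
The 1/20 is divided into 2 equal shares of 1/40 among Fumio, Midori.
Fumio is living and takes 1/40.
Midori is living and takes 1/40.
Emiko is living and takes 3/20.
Yori is living and takes 3/20.
Hana predeceased; the 3/20 allotted to Hana's branch passes to Hana's issue by representation.
The 3/20 is divided into 3 equal shares of 1/20 among Sachiko, Umeko, Chiyo.
Sachiko is living and takes 1/20.
Umeko is living and takes 1/20.
Chiyo predeceased; the 1/20 allotted to Chiyo's branch passes to Chiyo's issue by representation.
The 1/20 is divided into 4 equal shares of 1/80 among Reiko, Kaede, Ryo, Noboru.
Reiko is living and takes 1/80.
Kaede is living and takes 1/80.
Ryo is living and takes 1/80.
Noboru predeceased; the 1/80 allotted to Noboru's branch passes to Noboru's issue by representation.
The 1/80 is divided into 2 equal shares of 1/160 among Takeshi, Yoshiko.
Takeshi is living and takes 1/160.
Yoshiko is living and takes 1/160.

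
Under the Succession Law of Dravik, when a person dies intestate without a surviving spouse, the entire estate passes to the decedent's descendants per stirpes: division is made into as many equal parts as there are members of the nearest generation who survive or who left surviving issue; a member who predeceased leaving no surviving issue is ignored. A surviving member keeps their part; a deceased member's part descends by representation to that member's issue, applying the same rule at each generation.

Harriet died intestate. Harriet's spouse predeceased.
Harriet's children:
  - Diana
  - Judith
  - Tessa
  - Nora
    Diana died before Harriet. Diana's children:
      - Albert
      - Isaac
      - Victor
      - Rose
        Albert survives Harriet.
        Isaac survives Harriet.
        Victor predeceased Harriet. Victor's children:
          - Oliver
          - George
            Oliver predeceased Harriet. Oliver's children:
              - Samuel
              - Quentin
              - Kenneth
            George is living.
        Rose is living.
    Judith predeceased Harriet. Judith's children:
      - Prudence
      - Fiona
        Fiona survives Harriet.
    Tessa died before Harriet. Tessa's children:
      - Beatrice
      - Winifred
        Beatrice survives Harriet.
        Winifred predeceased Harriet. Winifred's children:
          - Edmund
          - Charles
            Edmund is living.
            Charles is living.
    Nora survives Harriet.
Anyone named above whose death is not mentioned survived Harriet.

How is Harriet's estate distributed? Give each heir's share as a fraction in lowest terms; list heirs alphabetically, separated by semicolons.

Albert 1/16; Beatrice 1/8; Charles 1/16; Edmund 1/16; Fiona 1/8; George 1/32; Isaac 1/16; Kenneth 1/96; Nora 1/4; Prudence 1/8; Quentin 1/96; Rose 1/16; Samuel 1/96

There is no surviving spouse, so the entire estate passes to Harriet's descendants per stirpes.
The estate is divided into 4 equal shares of 1/4 among Diana, Judith, Tessa, Nora.
Diana predeceased; the 1/4 allotted to Diana's branch passes to Diana's issue by representation.
The 1/4 is divided into 4 equal shares of 1/16 among Albert, Isaac, Victor, Rose.
Albert is living and takes 1/16.
Isaac is living and takes 1/16.
Victor predeceased; the 1/16 allotted to Victor's branch passes to Victor's issue by representation.
The 1/16 is divided into 2 equal shares of 1/32 among Oliver, George.
Oliver predeceased; the 1/32 allotted to Oliver's branch passes to Oliver's issue by representation.
The 1/32 is divided into 3 equal shares of 1/96 among Samuel, Quentin, Kenneth.
Samuel is living and takes 1/96.
Quentin is living and takes 1/96.
Kenneth is living and takes 1/96.
George is living and takes 1/32.
Rose is living and takes 1/16.
Judith predeceased; the 1/4 allotted to Judith's branch passes to Judith's issue by representation.
The 1/4 is divided into 2 equal shares of 1/8 among Prudence, Fiona.
Prudence is living and takes 1/8.
Fiona is living and takes 1/8.
Tessa predeceased; the 1/4 allotted to Tessa's branch passes to Tessa's issue by representation.
The 1/4 is divided into 2 equal shares of 1/8 among Beatrice, Winifred.
Beatrice is living and takes 1/8.
Winifred predeceased; the 1/8 allotted to Winifred's branch passes to Winifred's issue by representation.
The 1/8 is divided into 2 equal shares of 1/16 among Edmund, Charles.
Edmund is living and takes 1/16.
Charles is living and takes 1/16.
Nora is living and takes 1/4.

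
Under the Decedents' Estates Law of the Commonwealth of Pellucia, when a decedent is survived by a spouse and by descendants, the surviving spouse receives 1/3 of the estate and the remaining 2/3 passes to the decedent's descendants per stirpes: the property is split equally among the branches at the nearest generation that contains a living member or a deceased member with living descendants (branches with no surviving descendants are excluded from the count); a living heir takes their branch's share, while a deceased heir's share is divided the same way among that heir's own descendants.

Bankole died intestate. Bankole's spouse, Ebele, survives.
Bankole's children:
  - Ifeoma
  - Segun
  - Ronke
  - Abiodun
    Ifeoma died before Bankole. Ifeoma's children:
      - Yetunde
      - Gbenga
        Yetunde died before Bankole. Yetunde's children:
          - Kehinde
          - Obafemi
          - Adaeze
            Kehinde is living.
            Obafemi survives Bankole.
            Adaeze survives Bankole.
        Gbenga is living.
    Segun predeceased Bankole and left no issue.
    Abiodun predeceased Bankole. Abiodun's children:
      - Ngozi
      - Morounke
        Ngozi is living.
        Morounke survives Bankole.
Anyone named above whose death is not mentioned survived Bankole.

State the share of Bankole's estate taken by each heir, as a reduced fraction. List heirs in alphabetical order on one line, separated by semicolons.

Ebele, as surviving spouse, takes 1/3.
The remaining 2/3 passes to Bankole's descendants per stirpes.
Segun left no surviving issue, so that branch lapses and is disregarded.
The 2/3 is divided into 3 equal shares of 2/9 among Ifeoma, Ronke, Abiodun.
Ifeoma predeceased; the 2/9 allotted to Ifeoma's branch passes to Ifeoma's issue by representation.
The 2/9 is divided into 2 equal shares of 1/9 among Yetunde, Gbenga.
Yetunde predeceased; the 1/9 allotted to Yetunde's branch passes to Yetunde's issue by representation.
The 1/9 is divided into 3 equal shares of 1/27 among Kehinde, Obafemi, Adaeze.
Kehinde is living and takes 1/27.
Obafemi is living and takes 1/27.
Adaeze is living and takes 1/27.
Gbenga is living and takes 1/9.
Ronke is living and takes 2/9.
Abiodun predeceased; the 2/9 allotted to Abiodun's branch passes to Abiodun's issue by representation.
The 2/9 is divided into 2 equal shares of 1/9 among Ngozi, Morounke.
Ngozi is living and takes 1/9.
Morounke is living and takes 1/9.

Adaeze 1/27; Ebele 1/3; Gbenga 1/9; Kehinde 1/27; Morounke 1/9; Ngozi 1/9; Obafemi 1/27; Ronke 2/9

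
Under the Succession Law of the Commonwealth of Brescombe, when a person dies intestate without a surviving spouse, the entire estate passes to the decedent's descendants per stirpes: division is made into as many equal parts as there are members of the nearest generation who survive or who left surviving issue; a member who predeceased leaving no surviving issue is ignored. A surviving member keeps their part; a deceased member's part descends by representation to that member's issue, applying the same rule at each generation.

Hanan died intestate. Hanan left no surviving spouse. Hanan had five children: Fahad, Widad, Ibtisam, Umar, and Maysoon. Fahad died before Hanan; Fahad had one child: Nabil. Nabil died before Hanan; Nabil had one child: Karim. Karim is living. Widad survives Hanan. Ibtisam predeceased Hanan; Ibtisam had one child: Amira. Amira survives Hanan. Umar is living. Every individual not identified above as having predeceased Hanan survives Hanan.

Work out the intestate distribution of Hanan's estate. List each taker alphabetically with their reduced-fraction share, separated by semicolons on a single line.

There is no surviving spouse, so the entire estate passes to Hanan's descendants per stirpes.
The estate is divided into 5 equal shares of 1/5 among Fahad, Widad, Ibtisam, Umar, Maysoon.
Fahad predeceased; the 1/5 allotted to Fahad's branch passes to Fahad's issue by representation.
Nabil's line is the sole branch at this level, so the full 1/5 passes to Nabil's issue by representation.
Karim is the sole taker at this level and receives the full 1/5.
Widad is living and takes 1/5.
Ibtisam predeceased; the 1/5 allotted to Ibtisam's branch passes to Ibtisam's issue by representation.
Amira is the sole taker at this level and receives the full 1/5.
Umar is living and takes 1/5.
Maysoon is living and takes 1/5.

Amira 1/5; Karim 1/5; Maysoon 1/5; Umar 1/5; Widad 1/5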